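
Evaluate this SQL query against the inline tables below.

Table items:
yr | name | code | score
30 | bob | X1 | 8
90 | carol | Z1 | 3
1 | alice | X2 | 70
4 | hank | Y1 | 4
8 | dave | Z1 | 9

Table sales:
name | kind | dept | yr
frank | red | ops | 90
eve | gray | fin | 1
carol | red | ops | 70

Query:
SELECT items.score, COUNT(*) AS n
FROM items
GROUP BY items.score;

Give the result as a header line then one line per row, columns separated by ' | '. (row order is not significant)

After GROUP BY (5 rows):
items.score | n
8 | 1
3 | 1
70 | 1
4 | 1
9 | 1

== RESULT ==
items.score | n
8 | 1
3 | 1
70 | 1
4 | 1
9 | 1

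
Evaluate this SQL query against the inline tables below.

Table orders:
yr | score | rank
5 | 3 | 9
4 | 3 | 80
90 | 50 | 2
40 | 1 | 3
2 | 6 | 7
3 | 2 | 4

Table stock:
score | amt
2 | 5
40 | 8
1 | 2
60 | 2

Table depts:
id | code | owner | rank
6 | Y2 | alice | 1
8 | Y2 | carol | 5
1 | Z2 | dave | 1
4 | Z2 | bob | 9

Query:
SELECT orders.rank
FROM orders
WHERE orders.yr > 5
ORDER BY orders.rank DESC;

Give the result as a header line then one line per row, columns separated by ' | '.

After WHERE (2 rows):
orders.yr | orders.score | orders.rank
90 | 50 | 2
40 | 1 | 3
After SELECT (2 rows):
orders.rank
2
3
After ORDER BY (2 rows):
orders.rank
3
2

== RESULT ==
orders.rank
3
2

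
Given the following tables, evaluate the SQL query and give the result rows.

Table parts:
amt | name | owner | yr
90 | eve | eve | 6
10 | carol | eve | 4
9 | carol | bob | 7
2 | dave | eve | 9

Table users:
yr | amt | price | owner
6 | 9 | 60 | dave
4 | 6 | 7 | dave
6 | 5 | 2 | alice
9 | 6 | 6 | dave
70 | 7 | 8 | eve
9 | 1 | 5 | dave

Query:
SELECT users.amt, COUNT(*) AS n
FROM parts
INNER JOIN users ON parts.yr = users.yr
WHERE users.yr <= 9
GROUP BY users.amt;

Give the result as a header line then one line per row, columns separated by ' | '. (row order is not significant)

After JOIN users (5 rows):
parts.amt | parts.name | parts.owner | parts.yr | users.yr | users.amt | users.price | users.owner
90 | eve | eve | 6 | 6 | 9 | 60 | dave
90 | eve | eve | 6 | 6 | 5 | 2 | alice
10 | carol | eve | 4 | 4 | 6 | 7 | dave
2 | dave | eve | 9 | 9 | 6 | 6 | dave
2 | dave | eve | 9 | 9 | 1 | 5 | dave
After WHERE (5 rows):
parts.amt | parts.name | parts.owner | parts.yr | users.yr | users.amt | users.price | users.owner
90 | eve | eve | 6 | 6 | 9 | 60 | dave
90 | eve | eve | 6 | 6 | 5 | 2 | alice
10 | carol | eve | 4 | 4 | 6 | 7 | dave
2 | dave | eve | 9 | 9 | 6 | 6 | dave
2 | dave | eve | 9 | 9 | 1 | 5 | dave
After GROUP BY (4 rows):
users.amt | n
9 | 1
5 | 1
6 | 2
1 | 1

== RESULT ==
users.amt | n
9 | 1
5 | 1
6 | 2
1 | 1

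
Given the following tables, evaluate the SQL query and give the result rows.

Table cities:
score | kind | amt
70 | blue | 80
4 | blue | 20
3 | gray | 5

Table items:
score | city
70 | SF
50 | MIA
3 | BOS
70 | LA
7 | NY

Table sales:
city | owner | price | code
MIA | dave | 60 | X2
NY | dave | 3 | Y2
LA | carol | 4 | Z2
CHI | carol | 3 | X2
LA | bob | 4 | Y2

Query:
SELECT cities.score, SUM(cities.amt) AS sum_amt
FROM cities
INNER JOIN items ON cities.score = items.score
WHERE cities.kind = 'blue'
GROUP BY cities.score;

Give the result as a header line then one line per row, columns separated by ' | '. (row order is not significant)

== RESULT ==
cities.score | sum_amt
70 | 160

Derivation:
After JOIN items (3 rows):
cities.score | cities.kind | cities.amt | items.score | items.city
70 | blue | 80 | 70 | SF
70 | blue | 80 | 70 | LA
3 | gray | 5 | 3 | BOS
After WHERE (2 rows):
cities.score | cities.kind | cities.amt | items.score | items.city
70 | blue | 80 | 70 | SF
70 | blue | 80 | 70 | LA
After GROUP BY (1 rows):
cities.score | sum_amt
70 | 160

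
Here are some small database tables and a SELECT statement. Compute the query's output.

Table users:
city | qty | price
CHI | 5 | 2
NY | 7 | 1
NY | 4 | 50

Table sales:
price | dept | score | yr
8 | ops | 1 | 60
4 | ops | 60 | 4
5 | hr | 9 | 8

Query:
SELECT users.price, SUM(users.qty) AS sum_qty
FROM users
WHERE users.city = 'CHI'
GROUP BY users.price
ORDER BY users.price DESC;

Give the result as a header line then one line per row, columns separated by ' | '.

== RESULT ==
users.price | sum_qty
2 | 5

Derivation:
After WHERE (1 rows):
users.city | users.qty | users.price
CHI | 5 | 2
After GROUP BY (1 rows):
users.price | sum_qty
2 | 5
After ORDER BY (1 rows):
users.price | sum_qty
2 | 5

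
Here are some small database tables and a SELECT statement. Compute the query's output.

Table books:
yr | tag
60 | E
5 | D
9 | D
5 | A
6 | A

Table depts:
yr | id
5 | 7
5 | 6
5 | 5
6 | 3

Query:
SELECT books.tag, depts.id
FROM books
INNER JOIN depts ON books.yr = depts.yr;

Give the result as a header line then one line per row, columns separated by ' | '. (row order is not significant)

After JOIN depts (7 rows):
books.yr | books.tag | depts.yr | depts.id
5 | D | 5 | 7
5 | D | 5 | 6
5 | D | 5 | 5
5 | A | 5 | 7
5 | A | 5 | 6
5 | A | 5 | 5
6 | A | 6 | 3
After SELECT (7 rows):
books.tag | depts.id
D | 7
D | 6
D | 5
A | 7
A | 6
A | 5
A | 3

== RESULT ==
books.tag | depts.id
D | 7
D | 6
D | 5
A | 7
A | 6
A | 5
A | 3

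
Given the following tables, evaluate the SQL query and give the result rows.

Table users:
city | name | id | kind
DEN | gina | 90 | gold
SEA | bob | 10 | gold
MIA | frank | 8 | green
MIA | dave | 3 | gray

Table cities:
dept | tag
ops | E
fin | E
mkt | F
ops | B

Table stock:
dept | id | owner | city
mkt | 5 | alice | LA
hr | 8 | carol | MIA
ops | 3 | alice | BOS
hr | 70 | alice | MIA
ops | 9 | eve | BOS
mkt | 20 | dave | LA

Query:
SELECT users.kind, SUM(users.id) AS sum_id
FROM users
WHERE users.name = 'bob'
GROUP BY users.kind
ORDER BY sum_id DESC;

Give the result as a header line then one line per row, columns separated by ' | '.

After WHERE (1 rows):
users.city | users.name | users.id | users.kind
SEA | bob | 10 | gold
After GROUP BY (1 rows):
users.kind | sum_id
gold | 10
After ORDER BY (1 rows):
users.kind | sum_id
gold | 10

== RESULT ==
users.kind | sum_id
gold | 10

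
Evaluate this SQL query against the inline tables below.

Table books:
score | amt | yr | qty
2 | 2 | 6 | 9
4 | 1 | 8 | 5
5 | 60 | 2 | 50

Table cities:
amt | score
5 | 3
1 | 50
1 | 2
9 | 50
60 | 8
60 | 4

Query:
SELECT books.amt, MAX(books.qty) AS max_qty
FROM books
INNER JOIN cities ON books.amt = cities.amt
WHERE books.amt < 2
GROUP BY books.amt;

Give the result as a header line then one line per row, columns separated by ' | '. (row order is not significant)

== RESULT ==
books.amt | max_qty
1 | 5

Derivation:
After JOIN cities (4 rows):
books.score | books.amt | books.yr | books.qty | cities.amt | cities.score
4 | 1 | 8 | 5 | 1 | 50
4 | 1 | 8 | 5 | 1 | 2
5 | 60 | 2 | 50 | 60 | 8
5 | 60 | 2 | 50 | 60 | 4
After WHERE (2 rows):
books.score | books.amt | books.yr | books.qty | cities.amt | cities.score
4 | 1 | 8 | 5 | 1 | 50
4 | 1 | 8 | 5 | 1 | 2
After GROUP BY (1 rows):
books.amt | max_qty
1 | 5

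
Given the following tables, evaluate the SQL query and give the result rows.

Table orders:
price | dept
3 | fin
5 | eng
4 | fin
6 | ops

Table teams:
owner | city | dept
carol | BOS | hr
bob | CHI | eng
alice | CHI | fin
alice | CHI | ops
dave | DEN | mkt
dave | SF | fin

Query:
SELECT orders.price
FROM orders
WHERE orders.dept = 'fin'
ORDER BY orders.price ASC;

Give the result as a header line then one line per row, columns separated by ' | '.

After WHERE (2 rows):
orders.price | orders.dept
3 | fin
4 | fin
After SELECT (2 rows):
orders.price
3
4
After ORDER BY (2 rows):
orders.price
3
4

== RESULT ==
orders.price
3
4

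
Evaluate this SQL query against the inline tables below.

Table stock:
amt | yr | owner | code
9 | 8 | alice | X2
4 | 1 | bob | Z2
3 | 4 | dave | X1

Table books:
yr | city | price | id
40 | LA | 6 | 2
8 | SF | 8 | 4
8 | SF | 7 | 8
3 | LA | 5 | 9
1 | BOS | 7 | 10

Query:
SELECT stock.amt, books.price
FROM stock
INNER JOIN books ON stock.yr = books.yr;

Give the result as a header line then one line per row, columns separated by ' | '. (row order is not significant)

== RESULT ==
stock.amt | books.price
9 | 8
9 | 7
4 | 7

Derivation:
After JOIN books (3 rows):
stock.amt | stock.yr | stock.owner | stock.code | books.yr | books.city | books.price | books.id
9 | 8 | alice | X2 | 8 | SF | 8 | 4
9 | 8 | alice | X2 | 8 | SF | 7 | 8
4 | 1 | bob | Z2 | 1 | BOS | 7 | 10
After SELECT (3 rows):
stock.amt | books.price
9 | 8
9 | 7
4 | 7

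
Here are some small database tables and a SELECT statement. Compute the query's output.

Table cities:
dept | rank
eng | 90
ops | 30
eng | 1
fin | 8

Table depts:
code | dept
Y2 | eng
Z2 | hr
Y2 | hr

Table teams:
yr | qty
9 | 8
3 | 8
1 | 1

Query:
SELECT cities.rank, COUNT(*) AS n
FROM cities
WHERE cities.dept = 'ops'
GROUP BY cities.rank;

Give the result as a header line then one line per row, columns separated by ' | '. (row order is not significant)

After WHERE (1 rows):
cities.dept | cities.rank
ops | 30
After GROUP BY (1 rows):
cities.rank | n
30 | 1

== RESULT ==
cities.rank | n
30 | 1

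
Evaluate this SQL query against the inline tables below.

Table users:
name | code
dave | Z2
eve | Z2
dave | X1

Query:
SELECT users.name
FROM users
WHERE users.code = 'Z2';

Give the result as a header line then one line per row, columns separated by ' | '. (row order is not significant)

== RESULT ==
users.name
dave
eve

Derivation:
After WHERE (2 rows):
users.name | users.code
dave | Z2
eve | Z2
After SELECT (2 rows):
users.name
dave
eve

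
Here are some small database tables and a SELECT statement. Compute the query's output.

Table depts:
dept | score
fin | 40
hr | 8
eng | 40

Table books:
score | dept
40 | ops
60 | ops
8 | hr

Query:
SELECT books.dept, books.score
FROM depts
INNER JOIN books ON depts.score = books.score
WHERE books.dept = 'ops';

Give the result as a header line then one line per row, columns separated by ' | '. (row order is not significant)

After JOIN books (3 rows):
depts.dept | depts.score | books.score | books.dept
fin | 40 | 40 | ops
hr | 8 | 8 | hr
eng | 40 | 40 | ops
After WHERE (2 rows):
depts.dept | depts.score | books.score | books.dept
fin | 40 | 40 | ops
eng | 40 | 40 | ops
After SELECT (2 rows):
books.dept | books.score
ops | 40
ops | 40

== RESULT ==
books.dept | books.score
ops | 40
ops | 40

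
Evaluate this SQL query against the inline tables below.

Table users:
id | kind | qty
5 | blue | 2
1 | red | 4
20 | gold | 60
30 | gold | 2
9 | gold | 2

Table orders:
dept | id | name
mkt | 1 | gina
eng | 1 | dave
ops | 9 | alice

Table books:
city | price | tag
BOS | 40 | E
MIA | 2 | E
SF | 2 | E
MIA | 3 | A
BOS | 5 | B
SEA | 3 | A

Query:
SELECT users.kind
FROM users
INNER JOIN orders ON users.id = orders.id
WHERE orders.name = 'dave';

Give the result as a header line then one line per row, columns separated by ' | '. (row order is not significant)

After JOIN orders (3 rows):
users.id | users.kind | users.qty | orders.dept | orders.id | orders.name
1 | red | 4 | mkt | 1 | gina
1 | red | 4 | eng | 1 | dave
9 | gold | 2 | ops | 9 | alice
After WHERE (1 rows):
users.id | users.kind | users.qty | orders.dept | orders.id | orders.name
1 | red | 4 | eng | 1 | dave
After SELECT (1 rows):
users.kind
red

== RESULT ==
users.kind
red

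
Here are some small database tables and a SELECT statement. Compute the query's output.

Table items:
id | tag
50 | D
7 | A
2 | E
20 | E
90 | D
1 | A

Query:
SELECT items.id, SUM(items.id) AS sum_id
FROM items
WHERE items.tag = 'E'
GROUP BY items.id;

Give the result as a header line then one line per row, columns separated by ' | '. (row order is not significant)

After WHERE (2 rows):
items.id | items.tag
2 | E
20 | E
After GROUP BY (2 rows):
items.id | sum_id
2 | 2
20 | 20

== RESULT ==
items.id | sum_id
2 | 2
20 | 20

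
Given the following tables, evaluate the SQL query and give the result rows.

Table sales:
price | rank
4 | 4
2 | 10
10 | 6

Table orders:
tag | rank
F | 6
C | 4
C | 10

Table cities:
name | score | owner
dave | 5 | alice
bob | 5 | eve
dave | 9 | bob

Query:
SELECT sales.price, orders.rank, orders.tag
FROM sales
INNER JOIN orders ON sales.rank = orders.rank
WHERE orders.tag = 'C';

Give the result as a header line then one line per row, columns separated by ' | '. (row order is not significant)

After JOIN orders (3 rows):
sales.price | sales.rank | orders.tag | orders.rank
4 | 4 | C | 4
2 | 10 | C | 10
10 | 6 | F | 6
After WHERE (2 rows):
sales.price | sales.rank | orders.tag | orders.rank
4 | 4 | C | 4
2 | 10 | C | 10
After SELECT (2 rows):
sales.price | orders.rank | orders.tag
4 | 4 | C
2 | 10 | C

== RESULT ==
sales.price | orders.rank | orders.tag
4 | 4 | C
2 | 10 | C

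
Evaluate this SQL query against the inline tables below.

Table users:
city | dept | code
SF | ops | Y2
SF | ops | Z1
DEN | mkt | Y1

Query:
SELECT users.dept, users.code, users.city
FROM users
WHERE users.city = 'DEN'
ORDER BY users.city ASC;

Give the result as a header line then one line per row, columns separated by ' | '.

After WHERE (1 rows):
users.city | users.dept | users.code
DEN | mkt | Y1
After SELECT (1 rows):
users.dept | users.code | users.city
mkt | Y1 | DEN
After ORDER BY (1 rows):
users.dept | users.code | users.city
mkt | Y1 | DEN

== RESULT ==
users.dept | users.code | users.city
mkt | Y1 | DEN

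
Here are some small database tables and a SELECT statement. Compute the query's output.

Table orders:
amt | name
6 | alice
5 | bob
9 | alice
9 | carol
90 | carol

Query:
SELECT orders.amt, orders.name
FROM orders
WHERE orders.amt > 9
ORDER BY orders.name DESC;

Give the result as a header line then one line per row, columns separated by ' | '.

== RESULT ==
orders.amt | orders.name
90 | carol

Derivation:
After WHERE (1 rows):
orders.amt | orders.name
90 | carol
After SELECT (1 rows):
orders.amt | orders.name
90 | carol
After ORDER BY (1 rows):
orders.amt | orders.name
90 | carol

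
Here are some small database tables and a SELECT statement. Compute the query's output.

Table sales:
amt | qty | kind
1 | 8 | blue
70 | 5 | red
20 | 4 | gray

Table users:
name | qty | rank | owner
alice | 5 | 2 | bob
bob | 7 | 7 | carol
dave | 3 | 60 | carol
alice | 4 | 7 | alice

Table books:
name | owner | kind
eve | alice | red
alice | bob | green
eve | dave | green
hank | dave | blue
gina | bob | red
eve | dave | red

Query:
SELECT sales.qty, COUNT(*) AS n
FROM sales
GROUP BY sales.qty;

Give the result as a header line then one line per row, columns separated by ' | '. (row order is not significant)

== RESULT ==
sales.qty | n
8 | 1
5 | 1
4 | 1

Derivation:
After GROUP BY (3 rows):
sales.qty | n
8 | 1
5 | 1
4 | 1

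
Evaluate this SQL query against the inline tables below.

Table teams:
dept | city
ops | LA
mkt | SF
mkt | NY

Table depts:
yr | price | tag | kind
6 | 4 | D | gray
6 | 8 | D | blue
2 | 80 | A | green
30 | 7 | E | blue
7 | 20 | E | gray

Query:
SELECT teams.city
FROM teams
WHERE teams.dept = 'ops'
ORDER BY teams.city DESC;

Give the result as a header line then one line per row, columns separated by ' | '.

== RESULT ==
teams.city
LA

Derivation:
After WHERE (1 rows):
teams.dept | teams.city
ops | LA
After SELECT (1 rows):
teams.city
LA
After ORDER BY (1 rows):
teams.city
LA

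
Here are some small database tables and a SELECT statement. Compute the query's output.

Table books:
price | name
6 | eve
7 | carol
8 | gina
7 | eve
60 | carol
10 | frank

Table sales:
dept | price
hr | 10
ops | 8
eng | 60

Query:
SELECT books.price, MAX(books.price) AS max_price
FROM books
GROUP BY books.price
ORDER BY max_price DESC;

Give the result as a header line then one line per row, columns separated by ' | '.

After GROUP BY (5 rows):
books.price | max_price
6 | 6
7 | 7
8 | 8
60 | 60
10 | 10
After ORDER BY (5 rows):
books.price | max_price
60 | 60
10 | 10
8 | 8
7 | 7
6 | 6

== RESULT ==
books.price | max_price
60 | 60
10 | 10
8 | 8
7 | 7
6 | 6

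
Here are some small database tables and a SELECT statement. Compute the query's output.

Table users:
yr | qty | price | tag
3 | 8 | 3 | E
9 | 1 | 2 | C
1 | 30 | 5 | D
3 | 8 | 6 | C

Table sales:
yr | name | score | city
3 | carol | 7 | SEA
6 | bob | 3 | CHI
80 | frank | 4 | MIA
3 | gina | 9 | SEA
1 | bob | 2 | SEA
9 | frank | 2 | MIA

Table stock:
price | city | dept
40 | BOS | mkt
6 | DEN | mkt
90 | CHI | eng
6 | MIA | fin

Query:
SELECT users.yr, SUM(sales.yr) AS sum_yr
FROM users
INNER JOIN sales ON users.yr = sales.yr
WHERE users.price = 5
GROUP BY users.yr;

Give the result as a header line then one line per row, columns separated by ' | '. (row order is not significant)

== RESULT ==
users.yr | sum_yr
1 | 1

Derivation:
After JOIN sales (6 rows):
users.yr | users.qty | users.price | users.tag | sales.yr | sales.name | sales.score | sales.city
3 | 8 | 3 | E | 3 | carol | 7 | SEA
3 | 8 | 3 | E | 3 | gina | 9 | SEA
9 | 1 | 2 | C | 9 | frank | 2 | MIA
1 | 30 | 5 | D | 1 | bob | 2 | SEA
3 | 8 | 6 | C | 3 | carol | 7 | SEA
3 | 8 | 6 | C | 3 | gina | 9 | SEA
After WHERE (1 rows):
users.yr | users.qty | users.price | users.tag | sales.yr | sales.name | sales.score | sales.city
1 | 30 | 5 | D | 1 | bob | 2 | SEA
After GROUP BY (1 rows):
users.yr | sum_yr
1 | 1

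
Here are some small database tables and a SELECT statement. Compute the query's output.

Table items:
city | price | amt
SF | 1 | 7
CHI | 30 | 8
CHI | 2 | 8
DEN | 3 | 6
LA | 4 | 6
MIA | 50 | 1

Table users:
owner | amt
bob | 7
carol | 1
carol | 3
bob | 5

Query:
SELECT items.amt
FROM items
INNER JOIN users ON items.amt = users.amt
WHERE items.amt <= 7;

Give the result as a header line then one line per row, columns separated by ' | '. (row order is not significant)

After JOIN users (2 rows):
items.city | items.price | items.amt | users.owner | users.amt
SF | 1 | 7 | bob | 7
MIA | 50 | 1 | carol | 1
After WHERE (2 rows):
items.city | items.price | items.amt | users.owner | users.amt
SF | 1 | 7 | bob | 7
MIA | 50 | 1 | carol | 1
After SELECT (2 rows):
items.amt
7
1

== RESULT ==
items.amt
7
1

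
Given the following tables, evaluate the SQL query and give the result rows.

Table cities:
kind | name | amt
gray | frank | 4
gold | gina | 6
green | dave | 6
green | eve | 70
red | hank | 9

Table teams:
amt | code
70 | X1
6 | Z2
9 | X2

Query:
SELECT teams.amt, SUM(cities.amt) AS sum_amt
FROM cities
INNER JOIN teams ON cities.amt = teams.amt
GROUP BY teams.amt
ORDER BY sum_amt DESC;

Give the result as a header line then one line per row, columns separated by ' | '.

== RESULT ==
teams.amt | sum_amt
70 | 70
6 | 12
9 | 9

Derivation:
After JOIN teams (4 rows):
cities.kind | cities.name | cities.amt | teams.amt | teams.code
gold | gina | 6 | 6 | Z2
green | dave | 6 | 6 | Z2
green | eve | 70 | 70 | X1
red | hank | 9 | 9 | X2
After GROUP BY (3 rows):
teams.amt | sum_amt
6 | 12
70 | 70
9 | 9
After ORDER BY (3 rows):
teams.amt | sum_amt
70 | 70
6 | 12
9 | 9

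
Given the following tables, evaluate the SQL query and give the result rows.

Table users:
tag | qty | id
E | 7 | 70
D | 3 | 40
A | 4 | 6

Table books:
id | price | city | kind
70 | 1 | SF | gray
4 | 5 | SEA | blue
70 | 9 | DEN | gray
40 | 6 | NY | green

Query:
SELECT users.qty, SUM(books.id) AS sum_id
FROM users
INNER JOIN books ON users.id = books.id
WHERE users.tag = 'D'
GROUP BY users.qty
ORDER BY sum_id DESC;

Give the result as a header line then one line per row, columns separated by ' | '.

After JOIN books (3 rows):
users.tag | users.qty | users.id | books.id | books.price | books.city | books.kind
E | 7 | 70 | 70 | 1 | SF | gray
E | 7 | 70 | 70 | 9 | DEN | gray
D | 3 | 40 | 40 | 6 | NY | green
After WHERE (1 rows):
users.tag | users.qty | users.id | books.id | books.price | books.city | books.kind
D | 3 | 40 | 40 | 6 | NY | green
After GROUP BY (1 rows):
users.qty | sum_id
3 | 40
After ORDER BY (1 rows):
users.qty | sum_id
3 | 40

== RESULT ==
users.qty | sum_id
3 | 40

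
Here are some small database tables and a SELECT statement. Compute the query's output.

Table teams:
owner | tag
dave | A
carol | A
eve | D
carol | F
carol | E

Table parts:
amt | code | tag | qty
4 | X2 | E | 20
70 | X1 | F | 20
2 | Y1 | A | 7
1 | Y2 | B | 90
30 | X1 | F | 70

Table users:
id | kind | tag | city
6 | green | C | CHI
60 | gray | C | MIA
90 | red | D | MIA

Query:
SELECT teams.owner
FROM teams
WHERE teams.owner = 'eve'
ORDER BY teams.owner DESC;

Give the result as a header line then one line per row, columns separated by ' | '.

== RESULT ==
teams.owner
eve

Derivation:
After WHERE (1 rows):
teams.owner | teams.tag
eve | D
After SELECT (1 rows):
teams.owner
eve
After ORDER BY (1 rows):
teams.owner
eve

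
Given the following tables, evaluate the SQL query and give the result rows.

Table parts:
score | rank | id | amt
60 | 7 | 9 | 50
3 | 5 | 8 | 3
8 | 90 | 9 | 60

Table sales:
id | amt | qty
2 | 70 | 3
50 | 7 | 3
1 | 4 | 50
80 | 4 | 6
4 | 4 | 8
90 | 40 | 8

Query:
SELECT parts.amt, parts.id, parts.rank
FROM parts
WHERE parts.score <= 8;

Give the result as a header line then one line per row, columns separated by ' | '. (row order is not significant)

After WHERE (2 rows):
parts.score | parts.rank | parts.id | parts.amt
3 | 5 | 8 | 3
8 | 90 | 9 | 60
After SELECT (2 rows):
parts.amt | parts.id | parts.rank
3 | 8 | 5
60 | 9 | 90

== RESULT ==
parts.amt | parts.id | parts.rank
3 | 8 | 5
60 | 9 | 90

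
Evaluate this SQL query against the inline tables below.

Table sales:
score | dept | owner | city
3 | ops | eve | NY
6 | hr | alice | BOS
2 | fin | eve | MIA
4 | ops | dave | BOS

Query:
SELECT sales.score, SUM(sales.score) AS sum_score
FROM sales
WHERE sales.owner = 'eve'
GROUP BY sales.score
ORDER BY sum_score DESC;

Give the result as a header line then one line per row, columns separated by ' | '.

== RESULT ==
sales.score | sum_score
3 | 3
2 | 2

Derivation:
After WHERE (2 rows):
sales.score | sales.dept | sales.owner | sales.city
3 | ops | eve | NY
2 | fin | eve | MIA
After GROUP BY (2 rows):
sales.score | sum_score
3 | 3
2 | 2
After ORDER BY (2 rows):
sales.score | sum_score
3 | 3
2 | 2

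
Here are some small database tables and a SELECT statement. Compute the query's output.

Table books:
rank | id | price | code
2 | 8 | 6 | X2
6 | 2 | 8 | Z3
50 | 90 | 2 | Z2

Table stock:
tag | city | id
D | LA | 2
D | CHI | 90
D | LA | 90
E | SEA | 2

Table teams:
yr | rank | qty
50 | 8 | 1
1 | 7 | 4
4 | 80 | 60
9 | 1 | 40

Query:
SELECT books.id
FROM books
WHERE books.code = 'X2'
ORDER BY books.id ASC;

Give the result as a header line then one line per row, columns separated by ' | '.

== RESULT ==
books.id
8

Derivation:
After WHERE (1 rows):
books.rank | books.id | books.price | books.code
2 | 8 | 6 | X2
After SELECT (1 rows):
books.id
8
After ORDER BY (1 rows):
books.id
8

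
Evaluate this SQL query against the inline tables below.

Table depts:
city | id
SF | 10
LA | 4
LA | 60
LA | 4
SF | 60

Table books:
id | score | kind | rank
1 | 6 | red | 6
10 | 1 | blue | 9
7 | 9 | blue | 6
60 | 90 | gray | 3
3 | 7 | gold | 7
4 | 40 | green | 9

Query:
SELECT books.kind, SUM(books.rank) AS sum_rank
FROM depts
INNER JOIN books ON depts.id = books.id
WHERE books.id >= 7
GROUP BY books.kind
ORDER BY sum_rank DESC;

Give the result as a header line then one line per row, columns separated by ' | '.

== RESULT ==
books.kind | sum_rank
blue | 9
gray | 6

Derivation:
After JOIN books (5 rows):
depts.city | depts.id | books.id | books.score | books.kind | books.rank
SF | 10 | 10 | 1 | blue | 9
LA | 4 | 4 | 40 | green | 9
LA | 60 | 60 | 90 | gray | 3
LA | 4 | 4 | 40 | green | 9
SF | 60 | 60 | 90 | gray | 3
After WHERE (3 rows):
depts.city | depts.id | books.id | books.score | books.kind | books.rank
SF | 10 | 10 | 1 | blue | 9
LA | 60 | 60 | 90 | gray | 3
SF | 60 | 60 | 90 | gray | 3
After GROUP BY (2 rows):
books.kind | sum_rank
blue | 9
gray | 6
After ORDER BY (2 rows):
books.kind | sum_rank
blue | 9
gray | 6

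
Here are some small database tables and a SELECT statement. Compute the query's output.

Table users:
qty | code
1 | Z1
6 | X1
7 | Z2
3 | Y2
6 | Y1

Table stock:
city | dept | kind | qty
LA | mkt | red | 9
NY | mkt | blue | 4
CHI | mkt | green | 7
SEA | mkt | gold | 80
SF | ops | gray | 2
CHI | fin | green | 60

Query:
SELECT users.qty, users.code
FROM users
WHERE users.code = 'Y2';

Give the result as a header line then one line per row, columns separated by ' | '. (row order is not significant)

== RESULT ==
users.qty | users.code
3 | Y2

Derivation:
After WHERE (1 rows):
users.qty | users.code
3 | Y2
After SELECT (1 rows):
users.qty | users.code
3 | Y2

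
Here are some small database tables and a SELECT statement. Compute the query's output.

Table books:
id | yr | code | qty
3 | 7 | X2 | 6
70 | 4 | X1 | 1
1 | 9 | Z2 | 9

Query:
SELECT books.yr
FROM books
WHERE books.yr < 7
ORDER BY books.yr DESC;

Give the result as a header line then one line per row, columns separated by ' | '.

== RESULT ==
books.yr
4

Derivation:
After WHERE (1 rows):
books.id | books.yr | books.code | books.qty
70 | 4 | X1 | 1
After SELECT (1 rows):
books.yr
4
After ORDER BY (1 rows):
books.yr
4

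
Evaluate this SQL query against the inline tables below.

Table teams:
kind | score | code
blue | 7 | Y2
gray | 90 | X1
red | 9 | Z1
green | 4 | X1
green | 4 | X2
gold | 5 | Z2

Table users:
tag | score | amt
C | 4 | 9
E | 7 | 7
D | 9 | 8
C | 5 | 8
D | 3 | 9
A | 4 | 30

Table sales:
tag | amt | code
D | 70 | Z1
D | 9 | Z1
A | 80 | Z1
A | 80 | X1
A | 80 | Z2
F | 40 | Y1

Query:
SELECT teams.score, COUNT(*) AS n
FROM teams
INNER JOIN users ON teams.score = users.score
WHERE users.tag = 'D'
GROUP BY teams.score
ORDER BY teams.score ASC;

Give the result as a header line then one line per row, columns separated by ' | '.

== RESULT ==
teams.score | n
9 | 1

Derivation:
After JOIN users (7 rows):
teams.kind | teams.score | teams.code | users.tag | users.score | users.amt
blue | 7 | Y2 | E | 7 | 7
red | 9 | Z1 | D | 9 | 8
green | 4 | X1 | C | 4 | 9
green | 4 | X1 | A | 4 | 30
green | 4 | X2 | C | 4 | 9
green | 4 | X2 | A | 4 | 30
gold | 5 | Z2 | C | 5 | 8
After WHERE (1 rows):
teams.kind | teams.score | teams.code | users.tag | users.score | users.amt
red | 9 | Z1 | D | 9 | 8
After GROUP BY (1 rows):
teams.score | n
9 | 1
After ORDER BY (1 rows):
teams.score | n
9 | 1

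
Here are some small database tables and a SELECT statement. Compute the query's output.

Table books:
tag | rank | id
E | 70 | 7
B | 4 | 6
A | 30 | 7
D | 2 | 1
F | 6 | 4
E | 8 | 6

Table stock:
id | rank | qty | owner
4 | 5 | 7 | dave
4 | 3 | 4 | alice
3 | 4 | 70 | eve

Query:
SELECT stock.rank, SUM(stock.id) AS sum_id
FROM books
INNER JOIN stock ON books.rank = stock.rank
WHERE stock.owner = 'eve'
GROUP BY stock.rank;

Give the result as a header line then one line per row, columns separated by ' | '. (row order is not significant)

== RESULT ==
stock.rank | sum_id
4 | 3

Derivation:
After JOIN stock (1 rows):
books.tag | books.rank | books.id | stock.id | stock.rank | stock.qty | stock.owner
B | 4 | 6 | 3 | 4 | 70 | eve
After WHERE (1 rows):
books.tag | books.rank | books.id | stock.id | stock.rank | stock.qty | stock.owner
B | 4 | 6 | 3 | 4 | 70 | eve
After GROUP BY (1 rows):
stock.rank | sum_id
4 | 3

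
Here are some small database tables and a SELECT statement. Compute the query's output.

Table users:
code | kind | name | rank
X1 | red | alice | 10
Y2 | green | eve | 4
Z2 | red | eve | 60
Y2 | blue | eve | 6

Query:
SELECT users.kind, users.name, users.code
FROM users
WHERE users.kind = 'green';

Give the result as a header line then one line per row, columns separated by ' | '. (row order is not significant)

After WHERE (1 rows):
users.code | users.kind | users.name | users.rank
Y2 | green | eve | 4
After SELECT (1 rows):
users.kind | users.name | users.code
green | eve | Y2

== RESULT ==
users.kind | users.name | users.code
green | eve | Y2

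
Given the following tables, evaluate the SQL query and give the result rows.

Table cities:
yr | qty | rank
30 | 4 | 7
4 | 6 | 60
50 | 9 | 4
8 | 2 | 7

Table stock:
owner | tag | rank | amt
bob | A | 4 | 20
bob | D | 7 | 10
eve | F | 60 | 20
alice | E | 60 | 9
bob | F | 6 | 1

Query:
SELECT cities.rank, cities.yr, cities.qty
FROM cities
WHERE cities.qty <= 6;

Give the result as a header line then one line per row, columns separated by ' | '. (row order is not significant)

After WHERE (3 rows):
cities.yr | cities.qty | cities.rank
30 | 4 | 7
4 | 6 | 60
8 | 2 | 7
After SELECT (3 rows):
cities.rank | cities.yr | cities.qty
7 | 30 | 4
60 | 4 | 6
7 | 8 | 2

== RESULT ==
cities.rank | cities.yr | cities.qty
7 | 30 | 4
60 | 4 | 6
7 | 8 | 2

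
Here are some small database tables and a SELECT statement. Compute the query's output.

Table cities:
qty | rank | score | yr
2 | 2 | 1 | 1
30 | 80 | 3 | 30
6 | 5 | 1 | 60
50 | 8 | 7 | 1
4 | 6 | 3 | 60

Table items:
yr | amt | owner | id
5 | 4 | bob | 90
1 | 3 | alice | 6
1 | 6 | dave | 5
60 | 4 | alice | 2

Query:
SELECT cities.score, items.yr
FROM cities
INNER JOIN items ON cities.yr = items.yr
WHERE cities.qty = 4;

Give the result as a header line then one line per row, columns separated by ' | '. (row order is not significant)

After JOIN items (6 rows):
cities.qty | cities.rank | cities.score | cities.yr | items.yr | items.amt | items.owner | items.id
2 | 2 | 1 | 1 | 1 | 3 | alice | 6
2 | 2 | 1 | 1 | 1 | 6 | dave | 5
6 | 5 | 1 | 60 | 60 | 4 | alice | 2
50 | 8 | 7 | 1 | 1 | 3 | alice | 6
50 | 8 | 7 | 1 | 1 | 6 | dave | 5
4 | 6 | 3 | 60 | 60 | 4 | alice | 2
After WHERE (1 rows):
cities.qty | cities.rank | cities.score | cities.yr | items.yr | items.amt | items.owner | items.id
4 | 6 | 3 | 60 | 60 | 4 | alice | 2
After SELECT (1 rows):
cities.score | items.yr
3 | 60

== RESULT ==
cities.score | items.yr
3 | 60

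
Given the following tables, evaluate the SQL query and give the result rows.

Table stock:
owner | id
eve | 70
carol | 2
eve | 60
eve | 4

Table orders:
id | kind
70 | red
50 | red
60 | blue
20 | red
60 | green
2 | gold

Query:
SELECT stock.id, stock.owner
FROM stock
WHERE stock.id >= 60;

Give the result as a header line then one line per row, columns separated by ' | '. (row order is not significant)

== RESULT ==
stock.id | stock.owner
70 | eve
60 | eve

Derivation:
After WHERE (2 rows):
stock.owner | stock.id
eve | 70
eve | 60
After SELECT (2 rows):
stock.id | stock.owner
70 | eve
60 | eve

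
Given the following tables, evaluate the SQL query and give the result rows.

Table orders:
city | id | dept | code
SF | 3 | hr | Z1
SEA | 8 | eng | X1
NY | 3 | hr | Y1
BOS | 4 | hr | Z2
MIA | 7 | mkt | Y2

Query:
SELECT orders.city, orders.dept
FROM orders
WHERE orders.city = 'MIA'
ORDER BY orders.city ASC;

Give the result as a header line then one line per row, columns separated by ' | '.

== RESULT ==
orders.city | orders.dept
MIA | mkt

Derivation:
After WHERE (1 rows):
orders.city | orders.id | orders.dept | orders.code
MIA | 7 | mkt | Y2
After SELECT (1 rows):
orders.city | orders.dept
MIA | mkt
After ORDER BY (1 rows):
orders.city | orders.dept
MIA | mkt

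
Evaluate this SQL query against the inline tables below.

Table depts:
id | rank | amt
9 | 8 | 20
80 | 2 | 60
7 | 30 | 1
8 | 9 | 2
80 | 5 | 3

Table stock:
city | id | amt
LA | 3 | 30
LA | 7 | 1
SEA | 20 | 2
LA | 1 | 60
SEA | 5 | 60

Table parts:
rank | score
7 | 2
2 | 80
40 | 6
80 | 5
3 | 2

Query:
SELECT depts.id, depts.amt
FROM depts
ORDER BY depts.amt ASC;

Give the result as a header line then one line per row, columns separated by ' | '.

== RESULT ==
depts.id | depts.amt
7 | 1
8 | 2
80 | 3
9 | 20
80 | 60

Derivation:
After SELECT (5 rows):
depts.id | depts.amt
9 | 20
80 | 60
7 | 1
8 | 2
80 | 3
After ORDER BY (5 rows):
depts.id | depts.amt
7 | 1
8 | 2
80 | 3
9 | 20
80 | 60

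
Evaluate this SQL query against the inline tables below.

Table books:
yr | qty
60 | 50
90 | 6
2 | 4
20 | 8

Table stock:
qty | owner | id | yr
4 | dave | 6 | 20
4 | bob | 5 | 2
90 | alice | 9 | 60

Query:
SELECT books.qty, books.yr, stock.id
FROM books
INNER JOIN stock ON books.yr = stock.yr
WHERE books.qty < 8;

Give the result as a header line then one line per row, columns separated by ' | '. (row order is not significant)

== RESULT ==
books.qty | books.yr | stock.id
4 | 2 | 5

Derivation:
After JOIN stock (3 rows):
books.yr | books.qty | stock.qty | stock.owner | stock.id | stock.yr
60 | 50 | 90 | alice | 9 | 60
2 | 4 | 4 | bob | 5 | 2
20 | 8 | 4 | dave | 6 | 20
After WHERE (1 rows):
books.yr | books.qty | stock.qty | stock.owner | stock.id | stock.yr
2 | 4 | 4 | bob | 5 | 2
After SELECT (1 rows):
books.qty | books.yr | stock.id
4 | 2 | 5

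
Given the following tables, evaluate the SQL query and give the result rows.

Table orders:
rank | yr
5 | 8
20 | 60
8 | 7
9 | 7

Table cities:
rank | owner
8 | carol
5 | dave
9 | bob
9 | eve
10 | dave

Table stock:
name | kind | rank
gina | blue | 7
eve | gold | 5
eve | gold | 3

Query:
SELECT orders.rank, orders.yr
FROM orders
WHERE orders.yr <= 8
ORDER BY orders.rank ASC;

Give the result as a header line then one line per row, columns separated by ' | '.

== RESULT ==
orders.rank | orders.yr
5 | 8
8 | 7
9 | 7

Derivation:
After WHERE (3 rows):
orders.rank | orders.yr
5 | 8
8 | 7
9 | 7
After SELECT (3 rows):
orders.rank | orders.yr
5 | 8
8 | 7
9 | 7
After ORDER BY (3 rows):
orders.rank | orders.yr
5 | 8
8 | 7
9 | 7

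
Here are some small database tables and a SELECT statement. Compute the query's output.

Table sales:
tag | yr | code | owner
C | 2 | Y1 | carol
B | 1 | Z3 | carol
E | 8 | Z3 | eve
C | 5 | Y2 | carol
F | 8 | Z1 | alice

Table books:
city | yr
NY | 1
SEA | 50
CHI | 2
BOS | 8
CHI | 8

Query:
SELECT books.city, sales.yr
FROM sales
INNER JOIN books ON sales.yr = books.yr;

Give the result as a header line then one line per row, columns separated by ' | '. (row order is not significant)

After JOIN books (6 rows):
sales.tag | sales.yr | sales.code | sales.owner | books.city | books.yr
C | 2 | Y1 | carol | CHI | 2
B | 1 | Z3 | carol | NY | 1
E | 8 | Z3 | eve | BOS | 8
E | 8 | Z3 | eve | CHI | 8
F | 8 | Z1 | alice | BOS | 8
F | 8 | Z1 | alice | CHI | 8
After SELECT (6 rows):
books.city | sales.yr
CHI | 2
NY | 1
BOS | 8
CHI | 8
BOS | 8
CHI | 8

== RESULT ==
books.city | sales.yr
CHI | 2
NY | 1
BOS | 8
CHI | 8
BOS | 8
CHI | 8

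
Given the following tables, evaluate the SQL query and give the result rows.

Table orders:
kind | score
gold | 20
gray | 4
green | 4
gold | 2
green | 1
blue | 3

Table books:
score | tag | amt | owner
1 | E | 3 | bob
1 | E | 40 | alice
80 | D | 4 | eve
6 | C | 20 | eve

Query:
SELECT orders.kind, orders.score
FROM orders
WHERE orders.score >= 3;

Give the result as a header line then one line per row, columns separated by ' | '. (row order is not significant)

== RESULT ==
orders.kind | orders.score
gold | 20
gray | 4
green | 4
blue | 3

Derivation:
After WHERE (4 rows):
orders.kind | orders.score
gold | 20
gray | 4
green | 4
blue | 3
After SELECT (4 rows):
orders.kind | orders.score
gold | 20
gray | 4
green | 4
blue | 3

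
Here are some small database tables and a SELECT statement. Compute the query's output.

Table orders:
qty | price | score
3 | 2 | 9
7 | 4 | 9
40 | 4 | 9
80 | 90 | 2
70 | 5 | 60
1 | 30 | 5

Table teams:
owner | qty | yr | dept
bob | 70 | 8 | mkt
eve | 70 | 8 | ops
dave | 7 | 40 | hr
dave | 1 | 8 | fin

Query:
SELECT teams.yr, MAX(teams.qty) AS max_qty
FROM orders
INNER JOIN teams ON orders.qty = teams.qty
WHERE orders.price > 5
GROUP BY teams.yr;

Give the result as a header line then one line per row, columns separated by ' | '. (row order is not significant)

== RESULT ==
teams.yr | max_qty
8 | 1

Derivation:
After JOIN teams (4 rows):
orders.qty | orders.price | orders.score | teams.owner | teams.qty | teams.yr | teams.dept
7 | 4 | 9 | dave | 7 | 40 | hr
70 | 5 | 60 | bob | 70 | 8 | mkt
70 | 5 | 60 | eve | 70 | 8 | ops
1 | 30 | 5 | dave | 1 | 8 | fin
After WHERE (1 rows):
orders.qty | orders.price | orders.score | teams.owner | teams.qty | teams.yr | teams.dept
1 | 30 | 5 | dave | 1 | 8 | fin
After GROUP BY (1 rows):
teams.yr | max_qty
8 | 1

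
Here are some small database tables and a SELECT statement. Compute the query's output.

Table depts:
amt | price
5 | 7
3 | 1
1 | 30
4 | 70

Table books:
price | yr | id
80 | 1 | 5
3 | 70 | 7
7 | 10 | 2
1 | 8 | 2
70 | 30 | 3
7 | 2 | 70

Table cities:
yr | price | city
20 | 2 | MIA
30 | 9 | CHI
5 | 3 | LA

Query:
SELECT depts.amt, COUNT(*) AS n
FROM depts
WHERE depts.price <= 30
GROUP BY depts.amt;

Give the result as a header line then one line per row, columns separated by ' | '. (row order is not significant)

== RESULT ==
depts.amt | n
5 | 1
3 | 1
1 | 1

Derivation:
After WHERE (3 rows):
depts.amt | depts.price
5 | 7
3 | 1
1 | 30
After GROUP BY (3 rows):
depts.amt | n
5 | 1
3 | 1
1 | 1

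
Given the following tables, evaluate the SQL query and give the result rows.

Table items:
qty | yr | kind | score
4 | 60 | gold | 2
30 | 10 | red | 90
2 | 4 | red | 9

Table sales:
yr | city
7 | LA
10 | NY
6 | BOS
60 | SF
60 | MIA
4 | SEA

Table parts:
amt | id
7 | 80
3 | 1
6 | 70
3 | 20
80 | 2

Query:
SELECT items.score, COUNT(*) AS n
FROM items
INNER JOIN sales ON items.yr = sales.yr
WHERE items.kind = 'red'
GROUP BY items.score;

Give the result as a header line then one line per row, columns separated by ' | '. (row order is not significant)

After JOIN sales (4 rows):
items.qty | items.yr | items.kind | items.score | sales.yr | sales.city
4 | 60 | gold | 2 | 60 | SF
4 | 60 | gold | 2 | 60 | MIA
30 | 10 | red | 90 | 10 | NY
2 | 4 | red | 9 | 4 | SEA
After WHERE (2 rows):
items.qty | items.yr | items.kind | items.score | sales.yr | sales.city
30 | 10 | red | 90 | 10 | NY
2 | 4 | red | 9 | 4 | SEA
After GROUP BY (2 rows):
items.score | n
90 | 1
9 | 1

== RESULT ==
items.score | n
90 | 1
9 | 1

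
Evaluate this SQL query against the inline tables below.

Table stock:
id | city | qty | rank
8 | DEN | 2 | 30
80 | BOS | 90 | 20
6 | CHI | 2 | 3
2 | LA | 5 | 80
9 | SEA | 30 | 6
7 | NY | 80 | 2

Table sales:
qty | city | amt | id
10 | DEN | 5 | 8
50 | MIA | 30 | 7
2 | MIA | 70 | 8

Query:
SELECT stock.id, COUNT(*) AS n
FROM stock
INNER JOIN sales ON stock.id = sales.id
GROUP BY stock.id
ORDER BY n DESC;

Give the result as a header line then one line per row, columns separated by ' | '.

After JOIN sales (3 rows):
stock.id | stock.city | stock.qty | stock.rank | sales.qty | sales.city | sales.amt | sales.id
8 | DEN | 2 | 30 | 10 | DEN | 5 | 8
8 | DEN | 2 | 30 | 2 | MIA | 70 | 8
7 | NY | 80 | 2 | 50 | MIA | 30 | 7
After GROUP BY (2 rows):
stock.id | n
8 | 2
7 | 1
After ORDER BY (2 rows):
stock.id | n
8 | 2
7 | 1

== RESULT ==
stock.id | n
8 | 2
7 | 1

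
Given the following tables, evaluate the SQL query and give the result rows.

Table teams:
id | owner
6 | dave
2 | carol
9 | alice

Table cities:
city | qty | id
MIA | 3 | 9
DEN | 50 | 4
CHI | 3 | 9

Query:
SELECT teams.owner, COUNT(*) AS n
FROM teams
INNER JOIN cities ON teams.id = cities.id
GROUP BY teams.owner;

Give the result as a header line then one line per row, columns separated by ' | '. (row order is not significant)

After JOIN cities (2 rows):
teams.id | teams.owner | cities.city | cities.qty | cities.id
9 | alice | MIA | 3 | 9
9 | alice | CHI | 3 | 9
After GROUP BY (1 rows):
teams.owner | n
alice | 2

== RESULT ==
teams.owner | n
alice | 2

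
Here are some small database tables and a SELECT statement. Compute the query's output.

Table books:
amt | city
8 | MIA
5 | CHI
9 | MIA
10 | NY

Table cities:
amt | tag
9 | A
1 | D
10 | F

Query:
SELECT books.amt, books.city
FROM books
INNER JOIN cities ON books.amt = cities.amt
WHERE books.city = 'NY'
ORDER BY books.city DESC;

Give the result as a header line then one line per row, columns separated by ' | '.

== RESULT ==
books.amt | books.city
10 | NY

Derivation:
After JOIN cities (2 rows):
books.amt | books.city | cities.amt | cities.tag
9 | MIA | 9 | A
10 | NY | 10 | F
After WHERE (1 rows):
books.amt | books.city | cities.amt | cities.tag
10 | NY | 10 | F
After SELECT (1 rows):
books.amt | books.city
10 | NY
After ORDER BY (1 rows):
books.amt | books.city
10 | NY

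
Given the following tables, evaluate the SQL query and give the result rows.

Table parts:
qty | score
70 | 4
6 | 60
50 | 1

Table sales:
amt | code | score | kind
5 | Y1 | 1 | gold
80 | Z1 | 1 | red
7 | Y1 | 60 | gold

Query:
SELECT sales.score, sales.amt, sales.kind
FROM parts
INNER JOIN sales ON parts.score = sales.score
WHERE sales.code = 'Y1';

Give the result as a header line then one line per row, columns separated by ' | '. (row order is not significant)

After JOIN sales (3 rows):
parts.qty | parts.score | sales.amt | sales.code | sales.score | sales.kind
6 | 60 | 7 | Y1 | 60 | gold
50 | 1 | 5 | Y1 | 1 | gold
50 | 1 | 80 | Z1 | 1 | red
After WHERE (2 rows):
parts.qty | parts.score | sales.amt | sales.code | sales.score | sales.kind
6 | 60 | 7 | Y1 | 60 | gold
50 | 1 | 5 | Y1 | 1 | gold
After SELECT (2 rows):
sales.score | sales.amt | sales.kind
60 | 7 | gold
1 | 5 | gold

== RESULT ==
sales.score | sales.amt | sales.kind
60 | 7 | gold
1 | 5 | gold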